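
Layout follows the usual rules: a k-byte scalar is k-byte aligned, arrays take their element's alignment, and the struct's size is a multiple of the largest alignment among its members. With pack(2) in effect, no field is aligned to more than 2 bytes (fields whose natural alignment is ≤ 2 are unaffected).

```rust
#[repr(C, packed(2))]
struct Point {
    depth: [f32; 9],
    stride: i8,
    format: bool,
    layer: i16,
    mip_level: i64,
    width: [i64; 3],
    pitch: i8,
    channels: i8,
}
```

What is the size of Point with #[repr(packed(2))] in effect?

74

@0: depth [36B, align 2] → 36
@36: stride [1B, align 1] → 37
@37: format [1B, align 1] → 38
@38: layer [2B, align 2] → 40
@40: mip_level [8B, align 2] → 48
@48: width [24B, align 2] → 72
@72: pitch [1B, align 1] → 73
@73: channels [1B, align 1] → 74
size 74, align 2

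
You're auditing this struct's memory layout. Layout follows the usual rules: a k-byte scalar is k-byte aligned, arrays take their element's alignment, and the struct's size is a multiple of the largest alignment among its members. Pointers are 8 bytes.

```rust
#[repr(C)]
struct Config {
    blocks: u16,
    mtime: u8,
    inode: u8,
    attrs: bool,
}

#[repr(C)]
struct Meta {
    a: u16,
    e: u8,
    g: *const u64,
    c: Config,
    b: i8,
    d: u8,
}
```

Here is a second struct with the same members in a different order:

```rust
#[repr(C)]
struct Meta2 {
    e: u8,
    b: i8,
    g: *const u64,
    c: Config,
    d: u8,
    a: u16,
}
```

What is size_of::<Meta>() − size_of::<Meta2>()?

-8

Config: blocks at 0 (size 2, align 2) → ends 2; mtime at 2 (size 1, align 1) → ends 3; inode at 3 (size 1, align 1) → ends 4; attrs at 4 (size 1, align 1) → ends 5; tail pad 1 to reach multiple of 2; total 6 bytes, alignment 2
a at 0 (size 2, align 2) → ends 2
e at 2 (size 1, align 1) → ends 3
pad 5 to align 8 for g
g at 8 (size 8, align 8) → ends 16
c at 16 (size 6, align 2) → ends 22
b at 22 (size 1, align 1) → ends 23
d at 23 (size 1, align 1) → ends 24
total 24 bytes, alignment 8
— Meta2 —
e at 0 (size 1, align 1) → ends 1
b at 1 (size 1, align 1) → ends 2
pad 6 to align 8 for g
g at 8 (size 8, align 8) → ends 16
c at 16 (size 6, align 2) → ends 22
d at 22 (size 1, align 1) → ends 23
pad 1 to align 2 for a
a at 24 (size 2, align 2) → ends 26
tail pad 6 to reach multiple of 8
total 32 bytes, alignment 8
24 − 32 = -8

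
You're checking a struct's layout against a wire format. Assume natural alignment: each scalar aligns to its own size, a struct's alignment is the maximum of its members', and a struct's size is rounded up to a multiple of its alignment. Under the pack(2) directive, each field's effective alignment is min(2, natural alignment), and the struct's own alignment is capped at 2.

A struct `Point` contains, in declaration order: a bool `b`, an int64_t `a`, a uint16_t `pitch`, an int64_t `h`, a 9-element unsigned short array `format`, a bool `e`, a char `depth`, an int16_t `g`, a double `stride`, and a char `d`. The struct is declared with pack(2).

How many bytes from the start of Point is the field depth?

0..1  b  (1B, 1-aligned)
1..2  -- padding (1B)
2..10  a  (8B, 2-aligned)
10..12  pitch  (2B, 2-aligned)
12..20  h  (8B, 2-aligned)
20..38  format  (18B, 2-aligned)
38..39  e  (1B, 1-aligned)
39..40  depth  (1B, 1-aligned)

39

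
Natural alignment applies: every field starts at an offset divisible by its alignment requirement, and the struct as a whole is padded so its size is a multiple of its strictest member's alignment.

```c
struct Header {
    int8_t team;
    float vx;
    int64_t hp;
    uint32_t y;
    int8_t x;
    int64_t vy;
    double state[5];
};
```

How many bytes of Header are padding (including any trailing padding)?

@0: team [1B, align 1] → 1
+3 pad (align 4)
@4: vx [4B, align 4] → 8
@8: hp [8B, align 8] → 16
@16: y [4B, align 4] → 20
@20: x [1B, align 1] → 21
+3 pad (align 8)
@24: vy [8B, align 8] → 32
@32: state [40B, align 8] → 72
size 72, align 8
data bytes 66, size 72 → padding 6

6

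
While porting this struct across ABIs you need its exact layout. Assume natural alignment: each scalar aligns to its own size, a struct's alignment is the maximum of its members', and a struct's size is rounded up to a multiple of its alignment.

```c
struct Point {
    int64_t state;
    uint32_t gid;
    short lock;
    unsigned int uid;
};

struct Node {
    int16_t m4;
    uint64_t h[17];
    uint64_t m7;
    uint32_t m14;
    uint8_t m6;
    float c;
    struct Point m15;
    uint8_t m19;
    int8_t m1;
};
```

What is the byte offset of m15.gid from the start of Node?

Point: @0: state [8B, align 8] → 8; @8: gid [4B, align 4] → 12; @12: lock [2B, align 2] → 14; +2 pad (align 4); @16: uid [4B, align 4] → 20; +4 tail pad (align 8); size 24, align 8
@0: m4 [2B, align 2] → 2
+6 pad (align 8)
@8: h [136B, align 8] → 144
@144: m7 [8B, align 8] → 152
@152: m14 [4B, align 4] → 156
@156: m6 [1B, align 1] → 157
+3 pad (align 4)
@160: c [4B, align 4] → 164
+4 pad (align 8)
@168: m15 [24B, align 8] → 192
within Point: gid at 8
168 + 8 = 176

176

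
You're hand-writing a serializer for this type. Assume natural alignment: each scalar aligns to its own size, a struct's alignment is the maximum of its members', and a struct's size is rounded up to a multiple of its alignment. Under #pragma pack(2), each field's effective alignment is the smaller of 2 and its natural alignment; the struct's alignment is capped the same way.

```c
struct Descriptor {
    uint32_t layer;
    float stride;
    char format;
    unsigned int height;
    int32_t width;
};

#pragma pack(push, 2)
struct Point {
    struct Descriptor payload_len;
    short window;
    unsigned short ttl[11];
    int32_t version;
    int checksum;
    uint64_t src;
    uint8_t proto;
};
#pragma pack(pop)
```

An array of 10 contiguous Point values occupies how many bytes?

620

Descriptor: @0: layer [4B, align 4] → 4; @4: stride [4B, align 4] → 8; @8: format [1B, align 1] → 9; +3 pad (align 4); @12: height [4B, align 4] → 16; @16: width [4B, align 4] → 20; size 20, align 4
@0: payload_len [20B, align 2] → 20
@20: window [2B, align 2] → 22
@22: ttl [22B, align 2] → 44
@44: version [4B, align 2] → 48
@48: checksum [4B, align 2] → 52
@52: src [8B, align 2] → 60
@60: proto [1B, align 1] → 61
+1 tail pad (align 2)
size 62, align 2
array of 10: 10 × 62 = 620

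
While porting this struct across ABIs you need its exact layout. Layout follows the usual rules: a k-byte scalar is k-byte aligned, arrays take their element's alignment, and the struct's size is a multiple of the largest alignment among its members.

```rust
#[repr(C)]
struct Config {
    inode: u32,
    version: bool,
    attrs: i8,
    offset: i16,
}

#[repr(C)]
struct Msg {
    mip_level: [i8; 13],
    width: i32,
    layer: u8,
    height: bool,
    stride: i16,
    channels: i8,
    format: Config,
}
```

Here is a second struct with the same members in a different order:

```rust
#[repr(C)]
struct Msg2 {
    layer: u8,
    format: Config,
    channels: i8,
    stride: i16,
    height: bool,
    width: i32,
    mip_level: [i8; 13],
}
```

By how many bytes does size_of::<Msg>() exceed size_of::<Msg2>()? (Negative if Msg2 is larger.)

-4

Config: 0..4  inode  (4B, 4-aligned); 4..5  version  (1B, 1-aligned); 5..6  attrs  (1B, 1-aligned); 6..8  offset  (2B, 2-aligned); sizeof = 8, alignof = 4
0..13  mip_level  (13B, 1-aligned)
13..16  -- padding (3B)
16..20  width  (4B, 4-aligned)
20..21  layer  (1B, 1-aligned)
21..22  height  (1B, 1-aligned)
22..24  stride  (2B, 2-aligned)
24..25  channels  (1B, 1-aligned)
25..28  -- padding (3B)
28..36  format  (8B, 4-aligned)
sizeof = 36, alignof = 4
— Msg2 —
0..1  layer  (1B, 1-aligned)
1..4  -- padding (3B)
4..12  format  (8B, 4-aligned)
12..13  channels  (1B, 1-aligned)
13..14  -- padding (1B)
14..16  stride  (2B, 2-aligned)
16..17  height  (1B, 1-aligned)
17..20  -- padding (3B)
20..24  width  (4B, 4-aligned)
24..37  mip_level  (13B, 1-aligned)
37..40  -- tail padding (3B)
sizeof = 40, alignof = 4
36 − 40 = -4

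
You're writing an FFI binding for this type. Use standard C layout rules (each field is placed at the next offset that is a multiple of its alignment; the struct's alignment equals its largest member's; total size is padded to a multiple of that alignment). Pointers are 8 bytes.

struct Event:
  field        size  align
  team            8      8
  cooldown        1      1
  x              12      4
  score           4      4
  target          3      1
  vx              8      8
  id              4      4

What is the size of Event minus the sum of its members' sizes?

8

0..8  team  (8B, 8-aligned)
8..9  cooldown  (1B, 1-aligned)
9..12  -- padding (3B)
12..24  x  (12B, 4-aligned)
24..28  score  (4B, 4-aligned)
28..31  target  (3B, 1-aligned)
31..32  -- padding (1B)
32..40  vx  (8B, 8-aligned)
40..44  id  (4B, 4-aligned)
44..48  -- tail padding (4B)
sizeof = 48, alignof = 8
data bytes 40, size 48 → padding 8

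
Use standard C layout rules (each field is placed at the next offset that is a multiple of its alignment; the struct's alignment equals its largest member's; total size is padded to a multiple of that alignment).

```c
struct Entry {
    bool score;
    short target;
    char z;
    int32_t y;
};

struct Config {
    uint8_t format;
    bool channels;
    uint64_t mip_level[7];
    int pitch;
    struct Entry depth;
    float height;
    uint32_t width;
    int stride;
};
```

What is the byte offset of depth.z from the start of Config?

Entry: @0: score [1B, align 1] → 1; +1 pad (align 2); @2: target [2B, align 2] → 4; @4: z [1B, align 1] → 5; +3 pad (align 4); @8: y [4B, align 4] → 12; size 12, align 4
@0: format [1B, align 1] → 1
@1: channels [1B, align 1] → 2
+6 pad (align 8)
@8: mip_level [56B, align 8] → 64
@64: pitch [4B, align 4] → 68
@68: depth [12B, align 4] → 80
within Entry: z at 4
68 + 4 = 72

72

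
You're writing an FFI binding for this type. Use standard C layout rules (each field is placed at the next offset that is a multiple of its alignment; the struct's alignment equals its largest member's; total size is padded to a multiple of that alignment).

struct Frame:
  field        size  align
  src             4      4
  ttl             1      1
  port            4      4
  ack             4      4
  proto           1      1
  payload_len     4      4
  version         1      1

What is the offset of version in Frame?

src at 0 (size 4, align 4) → ends 4
ttl at 4 (size 1, align 1) → ends 5
pad 3 to align 4 for port
port at 8 (size 4, align 4) → ends 12
ack at 12 (size 4, align 4) → ends 16
proto at 16 (size 1, align 1) → ends 17
pad 3 to align 4 for payload_len
payload_len at 20 (size 4, align 4) → ends 24
version at 24 (size 1, align 1) → ends 25

24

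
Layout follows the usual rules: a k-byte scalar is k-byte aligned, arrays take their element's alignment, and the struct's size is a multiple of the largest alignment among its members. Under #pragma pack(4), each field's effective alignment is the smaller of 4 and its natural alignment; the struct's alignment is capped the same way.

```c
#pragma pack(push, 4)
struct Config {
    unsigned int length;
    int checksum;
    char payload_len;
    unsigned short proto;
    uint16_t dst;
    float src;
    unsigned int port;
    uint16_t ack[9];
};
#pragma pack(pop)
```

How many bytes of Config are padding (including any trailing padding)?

5

@0: length [4B, align 4] → 4
@4: checksum [4B, align 4] → 8
@8: payload_len [1B, align 1] → 9
+1 pad (align 2)
@10: proto [2B, align 2] → 12
@12: dst [2B, align 2] → 14
+2 pad (align 4)
@16: src [4B, align 4] → 20
@20: port [4B, align 4] → 24
@24: ack [18B, align 2] → 42
+2 tail pad (align 4)
size 44, align 4
data bytes 39, size 44 → padding 5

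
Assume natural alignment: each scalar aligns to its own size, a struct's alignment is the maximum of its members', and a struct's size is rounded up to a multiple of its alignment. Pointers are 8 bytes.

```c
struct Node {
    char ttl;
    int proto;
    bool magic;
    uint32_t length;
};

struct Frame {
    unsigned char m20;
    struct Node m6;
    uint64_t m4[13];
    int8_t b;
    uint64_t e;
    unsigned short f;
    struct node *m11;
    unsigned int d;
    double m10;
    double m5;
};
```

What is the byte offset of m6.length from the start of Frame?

Node: ttl at 0 (size 1, align 1) → ends 1; pad 3 to align 4 for proto; proto at 4 (size 4, align 4) → ends 8; magic at 8 (size 1, align 1) → ends 9; pad 3 to align 4 for length; length at 12 (size 4, align 4) → ends 16; total 16 bytes, alignment 4
m20 at 0 (size 1, align 1) → ends 1
pad 3 to align 4 for m6
m6 at 4 (size 16, align 4) → ends 20
within Node: length at 12
4 + 12 = 16

16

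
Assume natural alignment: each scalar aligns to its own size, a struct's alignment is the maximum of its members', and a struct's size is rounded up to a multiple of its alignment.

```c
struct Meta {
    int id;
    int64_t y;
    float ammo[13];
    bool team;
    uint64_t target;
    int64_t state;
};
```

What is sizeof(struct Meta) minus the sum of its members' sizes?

0..4  id  (4B, 4-aligned)
4..8  -- padding (4B)
8..16  y  (8B, 8-aligned)
16..68  ammo  (52B, 4-aligned)
68..69  team  (1B, 1-aligned)
69..72  -- padding (3B)
72..80  target  (8B, 8-aligned)
80..88  state  (8B, 8-aligned)
sizeof = 88, alignof = 8
data bytes 81, size 88 → padding 7

7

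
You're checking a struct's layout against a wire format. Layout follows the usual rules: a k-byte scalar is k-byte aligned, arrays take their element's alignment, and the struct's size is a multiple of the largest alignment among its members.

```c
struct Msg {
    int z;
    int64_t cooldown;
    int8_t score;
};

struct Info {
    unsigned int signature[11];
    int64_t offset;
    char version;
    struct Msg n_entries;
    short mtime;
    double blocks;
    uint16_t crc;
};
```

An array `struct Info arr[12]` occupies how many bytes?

Msg: z at 0 (size 4, align 4) → ends 4; pad 4 to align 8 for cooldown; cooldown at 8 (size 8, align 8) → ends 16; score at 16 (size 1, align 1) → ends 17; tail pad 7 to reach multiple of 8; total 24 bytes, alignment 8
signature at 0 (size 44, align 4) → ends 44
pad 4 to align 8 for offset
offset at 48 (size 8, align 8) → ends 56
version at 56 (size 1, align 1) → ends 57
pad 7 to align 8 for n_entries
n_entries at 64 (size 24, align 8) → ends 88
mtime at 88 (size 2, align 2) → ends 90
pad 6 to align 8 for blocks
blocks at 96 (size 8, align 8) → ends 104
crc at 104 (size 2, align 2) → ends 106
tail pad 6 to reach multiple of 8
total 112 bytes, alignment 8
array of 12: 12 × 112 = 1344

1344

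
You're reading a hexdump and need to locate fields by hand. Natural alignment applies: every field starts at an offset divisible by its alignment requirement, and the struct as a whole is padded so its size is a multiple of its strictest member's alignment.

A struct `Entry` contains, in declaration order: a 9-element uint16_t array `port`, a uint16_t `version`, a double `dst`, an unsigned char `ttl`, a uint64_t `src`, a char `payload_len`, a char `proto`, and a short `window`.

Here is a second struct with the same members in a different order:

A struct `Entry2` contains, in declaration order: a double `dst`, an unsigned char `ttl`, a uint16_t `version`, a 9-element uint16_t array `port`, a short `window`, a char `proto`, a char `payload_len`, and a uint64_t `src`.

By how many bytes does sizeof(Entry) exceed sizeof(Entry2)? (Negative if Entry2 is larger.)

8

0..18  port  (18B, 2-aligned)
18..20  version  (2B, 2-aligned)
20..24  -- padding (4B)
24..32  dst  (8B, 8-aligned)
32..33  ttl  (1B, 1-aligned)
33..40  -- padding (7B)
40..48  src  (8B, 8-aligned)
48..49  payload_len  (1B, 1-aligned)
49..50  proto  (1B, 1-aligned)
50..52  window  (2B, 2-aligned)
52..56  -- tail padding (4B)
sizeof = 56, alignof = 8
— Entry2 —
0..8  dst  (8B, 8-aligned)
8..9  ttl  (1B, 1-aligned)
9..10  -- padding (1B)
10..12  version  (2B, 2-aligned)
12..30  port  (18B, 2-aligned)
30..32  window  (2B, 2-aligned)
32..33  proto  (1B, 1-aligned)
33..34  payload_len  (1B, 1-aligned)
34..40  -- padding (6B)
40..48  src  (8B, 8-aligned)
sizeof = 48, alignof = 8
56 − 48 = 8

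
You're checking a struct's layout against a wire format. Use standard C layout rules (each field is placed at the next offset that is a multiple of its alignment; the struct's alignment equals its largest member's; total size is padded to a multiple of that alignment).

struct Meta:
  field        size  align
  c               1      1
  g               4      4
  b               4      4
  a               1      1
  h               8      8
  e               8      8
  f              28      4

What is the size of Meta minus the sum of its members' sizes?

10

@0: c [1B, align 1] → 1
+3 pad (align 4)
@4: g [4B, align 4] → 8
@8: b [4B, align 4] → 12
@12: a [1B, align 1] → 13
+3 pad (align 8)
@16: h [8B, align 8] → 24
@24: e [8B, align 8] → 32
@32: f [28B, align 4] → 60
+4 tail pad (align 8)
size 64, align 8
data bytes 54, size 64 → padding 10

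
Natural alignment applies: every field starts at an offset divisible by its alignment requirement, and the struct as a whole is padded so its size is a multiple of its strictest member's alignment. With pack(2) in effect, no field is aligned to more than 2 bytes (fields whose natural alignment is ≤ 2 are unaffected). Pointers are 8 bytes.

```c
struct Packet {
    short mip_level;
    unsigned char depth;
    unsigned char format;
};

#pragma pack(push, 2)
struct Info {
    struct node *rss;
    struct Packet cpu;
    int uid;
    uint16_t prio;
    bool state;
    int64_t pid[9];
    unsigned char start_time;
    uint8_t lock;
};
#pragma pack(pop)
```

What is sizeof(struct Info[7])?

Packet: @0: mip_level [2B, align 2] → 2; @2: depth [1B, align 1] → 3; @3: format [1B, align 1] → 4; size 4, align 2
@0: rss [8B, align 2] → 8
@8: cpu [4B, align 2] → 12
@12: uid [4B, align 2] → 16
@16: prio [2B, align 2] → 18
@18: state [1B, align 1] → 19
+1 pad (align 2)
@20: pid [72B, align 2] → 92
@92: start_time [1B, align 1] → 93
@93: lock [1B, align 1] → 94
size 94, align 2
array of 7: 7 × 94 = 658

658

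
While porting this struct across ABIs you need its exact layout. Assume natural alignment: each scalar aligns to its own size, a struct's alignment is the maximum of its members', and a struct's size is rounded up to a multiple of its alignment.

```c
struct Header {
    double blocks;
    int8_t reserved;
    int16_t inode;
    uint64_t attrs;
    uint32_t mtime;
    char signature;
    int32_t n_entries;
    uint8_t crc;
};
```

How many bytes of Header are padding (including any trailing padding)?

blocks at 0 (size 8, align 8) → ends 8
reserved at 8 (size 1, align 1) → ends 9
pad 1 to align 2 for inode
inode at 10 (size 2, align 2) → ends 12
pad 4 to align 8 for attrs
attrs at 16 (size 8, align 8) → ends 24
mtime at 24 (size 4, align 4) → ends 28
signature at 28 (size 1, align 1) → ends 29
pad 3 to align 4 for n_entries
n_entries at 32 (size 4, align 4) → ends 36
crc at 36 (size 1, align 1) → ends 37
tail pad 3 to reach multiple of 8
total 40 bytes, alignment 8
data bytes 29, size 40 → padding 11

11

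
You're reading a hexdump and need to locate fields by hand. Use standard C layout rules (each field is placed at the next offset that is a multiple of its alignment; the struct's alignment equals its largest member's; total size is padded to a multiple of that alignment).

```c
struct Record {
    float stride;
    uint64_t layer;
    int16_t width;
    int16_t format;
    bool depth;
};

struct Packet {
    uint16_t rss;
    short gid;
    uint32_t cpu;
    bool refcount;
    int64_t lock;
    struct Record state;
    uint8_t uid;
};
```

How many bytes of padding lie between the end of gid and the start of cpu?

0

Record: stride at 0 (size 4, align 4) → ends 4; pad 4 to align 8 for layer; layer at 8 (size 8, align 8) → ends 16; width at 16 (size 2, align 2) → ends 18; format at 18 (size 2, align 2) → ends 20; depth at 20 (size 1, align 1) → ends 21; tail pad 3 to reach multiple of 8; total 24 bytes, alignment 8
rss at 0 (size 2, align 2) → ends 2
gid at 2 (size 2, align 2) → ends 4
cpu at 4 (size 4, align 4) → ends 8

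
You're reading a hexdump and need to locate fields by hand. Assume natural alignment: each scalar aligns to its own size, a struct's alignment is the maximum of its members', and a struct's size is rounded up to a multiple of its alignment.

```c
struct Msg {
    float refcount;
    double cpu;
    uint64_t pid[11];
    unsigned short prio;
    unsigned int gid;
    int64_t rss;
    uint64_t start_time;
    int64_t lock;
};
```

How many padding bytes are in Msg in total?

6

0..4  refcount  (4B, 4-aligned)
4..8  -- padding (4B)
8..16  cpu  (8B, 8-aligned)
16..104  pid  (88B, 8-aligned)
104..106  prio  (2B, 2-aligned)
106..108  -- padding (2B)
108..112  gid  (4B, 4-aligned)
112..120  rss  (8B, 8-aligned)
120..128  start_time  (8B, 8-aligned)
128..136  lock  (8B, 8-aligned)
sizeof = 136, alignof = 8
data bytes 130, size 136 → padding 6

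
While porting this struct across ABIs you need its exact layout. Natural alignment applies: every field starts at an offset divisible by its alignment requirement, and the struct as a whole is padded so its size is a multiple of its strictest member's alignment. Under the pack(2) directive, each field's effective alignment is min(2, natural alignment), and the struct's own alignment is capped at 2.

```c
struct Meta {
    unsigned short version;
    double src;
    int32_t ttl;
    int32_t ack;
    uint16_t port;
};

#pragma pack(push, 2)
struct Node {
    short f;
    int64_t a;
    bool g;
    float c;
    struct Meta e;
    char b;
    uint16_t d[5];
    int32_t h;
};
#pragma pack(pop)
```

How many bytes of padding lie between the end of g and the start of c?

1

Meta: version at 0 (size 2, align 2) → ends 2; pad 6 to align 8 for src; src at 8 (size 8, align 8) → ends 16; ttl at 16 (size 4, align 4) → ends 20; ack at 20 (size 4, align 4) → ends 24; port at 24 (size 2, align 2) → ends 26; tail pad 6 to reach multiple of 8; total 32 bytes, alignment 8
f at 0 (size 2, align 2) → ends 2
a at 2 (size 8, align 2) → ends 10
g at 10 (size 1, align 1) → ends 11
pad 1 to align 2 for c
c at 12 (size 4, align 2) → ends 16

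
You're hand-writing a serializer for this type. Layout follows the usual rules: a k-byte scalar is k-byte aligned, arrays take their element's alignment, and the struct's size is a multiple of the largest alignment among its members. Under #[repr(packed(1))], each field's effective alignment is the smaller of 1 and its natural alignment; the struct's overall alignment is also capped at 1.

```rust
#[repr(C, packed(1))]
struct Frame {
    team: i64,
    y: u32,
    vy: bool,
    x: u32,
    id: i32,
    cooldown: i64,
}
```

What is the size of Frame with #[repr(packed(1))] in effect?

29

@0: team [8B, align 1] → 8
@8: y [4B, align 1] → 12
@12: vy [1B, align 1] → 13
@13: x [4B, align 1] → 17
@17: id [4B, align 1] → 21
@21: cooldown [8B, align 1] → 29
size 29, align 1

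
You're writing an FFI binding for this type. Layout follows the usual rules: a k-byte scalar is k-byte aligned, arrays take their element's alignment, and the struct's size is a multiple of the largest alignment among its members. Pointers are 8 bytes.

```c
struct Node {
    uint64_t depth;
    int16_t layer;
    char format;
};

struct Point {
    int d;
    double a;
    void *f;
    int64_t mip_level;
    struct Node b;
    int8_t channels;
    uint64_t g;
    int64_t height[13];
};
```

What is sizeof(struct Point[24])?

Node: @0: depth [8B, align 8] → 8; @8: layer [2B, align 2] → 10; @10: format [1B, align 1] → 11; +5 tail pad (align 8); size 16, align 8
@0: d [4B, align 4] → 4
+4 pad (align 8)
@8: a [8B, align 8] → 16
@16: f [8B, align 8] → 24
@24: mip_level [8B, align 8] → 32
@32: b [16B, align 8] → 48
@48: channels [1B, align 1] → 49
+7 pad (align 8)
@56: g [8B, align 8] → 64
@64: height [104B, align 8] → 168
size 168, align 8
array of 24: 24 × 168 = 4032

4032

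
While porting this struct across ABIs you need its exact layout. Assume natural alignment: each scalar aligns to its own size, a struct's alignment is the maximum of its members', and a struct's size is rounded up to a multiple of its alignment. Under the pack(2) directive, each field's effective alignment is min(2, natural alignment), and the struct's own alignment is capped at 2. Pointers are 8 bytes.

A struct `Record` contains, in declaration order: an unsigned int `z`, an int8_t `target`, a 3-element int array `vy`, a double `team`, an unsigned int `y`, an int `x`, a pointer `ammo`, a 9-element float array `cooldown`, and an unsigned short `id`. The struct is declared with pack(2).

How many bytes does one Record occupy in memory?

z at 0 (size 4, align 2) → ends 4
target at 4 (size 1, align 1) → ends 5
pad 1 to align 2 for vy
vy at 6 (size 12, align 2) → ends 18
team at 18 (size 8, align 2) → ends 26
y at 26 (size 4, align 2) → ends 30
x at 30 (size 4, align 2) → ends 34
ammo at 34 (size 8, align 2) → ends 42
cooldown at 42 (size 36, align 2) → ends 78
id at 78 (size 2, align 2) → ends 80
total 80 bytes, alignment 2

80 bytes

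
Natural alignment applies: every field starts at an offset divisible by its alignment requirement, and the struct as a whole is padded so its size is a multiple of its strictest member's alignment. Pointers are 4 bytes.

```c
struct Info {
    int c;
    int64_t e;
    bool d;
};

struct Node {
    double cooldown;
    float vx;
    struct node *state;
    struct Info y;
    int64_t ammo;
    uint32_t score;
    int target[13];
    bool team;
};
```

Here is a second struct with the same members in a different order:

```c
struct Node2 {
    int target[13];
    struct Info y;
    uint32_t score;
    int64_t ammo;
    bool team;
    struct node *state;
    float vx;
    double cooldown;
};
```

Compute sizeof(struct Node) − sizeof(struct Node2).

Info: c at 0 (size 4, align 4) → ends 4; pad 4 to align 8 for e; e at 8 (size 8, align 8) → ends 16; d at 16 (size 1, align 1) → ends 17; tail pad 7 to reach multiple of 8; total 24 bytes, alignment 8
cooldown at 0 (size 8, align 8) → ends 8
vx at 8 (size 4, align 4) → ends 12
state at 12 (size 4, align 4) → ends 16
y at 16 (size 24, align 8) → ends 40
ammo at 40 (size 8, align 8) → ends 48
score at 48 (size 4, align 4) → ends 52
target at 52 (size 52, align 4) → ends 104
team at 104 (size 1, align 1) → ends 105
tail pad 7 to reach multiple of 8
total 112 bytes, alignment 8
— Node2 —
target at 0 (size 52, align 4) → ends 52
pad 4 to align 8 for y
y at 56 (size 24, align 8) → ends 80
score at 80 (size 4, align 4) → ends 84
pad 4 to align 8 for ammo
ammo at 88 (size 8, align 8) → ends 96
team at 96 (size 1, align 1) → ends 97
pad 3 to align 4 for state
state at 100 (size 4, align 4) → ends 104
vx at 104 (size 4, align 4) → ends 108
pad 4 to align 8 for cooldown
cooldown at 112 (size 8, align 8) → ends 120
total 120 bytes, alignment 8
112 − 120 = -8

-8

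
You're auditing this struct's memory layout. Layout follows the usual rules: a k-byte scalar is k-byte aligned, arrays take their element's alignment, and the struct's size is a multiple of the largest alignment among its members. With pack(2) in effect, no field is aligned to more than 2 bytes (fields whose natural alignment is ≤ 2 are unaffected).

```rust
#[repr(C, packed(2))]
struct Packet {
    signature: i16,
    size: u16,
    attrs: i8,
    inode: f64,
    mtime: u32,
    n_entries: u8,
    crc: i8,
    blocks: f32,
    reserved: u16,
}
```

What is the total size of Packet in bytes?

26 bytes

@0: signature [2B, align 2] → 2
@2: size [2B, align 2] → 4
@4: attrs [1B, align 1] → 5
+1 pad (align 2)
@6: inode [8B, align 2] → 14
@14: mtime [4B, align 2] → 18
@18: n_entries [1B, align 1] → 19
@19: crc [1B, align 1] → 20
@20: blocks [4B, align 2] → 24
@24: reserved [2B, align 2] → 26
size 26, align 2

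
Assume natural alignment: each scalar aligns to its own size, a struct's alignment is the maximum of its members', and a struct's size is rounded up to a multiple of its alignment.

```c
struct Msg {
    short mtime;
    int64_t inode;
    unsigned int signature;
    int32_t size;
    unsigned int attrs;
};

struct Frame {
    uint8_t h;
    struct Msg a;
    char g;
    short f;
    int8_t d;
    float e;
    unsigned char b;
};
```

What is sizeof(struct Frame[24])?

Msg: @0: mtime [2B, align 2] → 2; +6 pad (align 8); @8: inode [8B, align 8] → 16; @16: signature [4B, align 4] → 20; @20: size [4B, align 4] → 24; @24: attrs [4B, align 4] → 28; +4 tail pad (align 8); size 32, align 8
@0: h [1B, align 1] → 1
+7 pad (align 8)
@8: a [32B, align 8] → 40
@40: g [1B, align 1] → 41
+1 pad (align 2)
@42: f [2B, align 2] → 44
@44: d [1B, align 1] → 45
+3 pad (align 4)
@48: e [4B, align 4] → 52
@52: b [1B, align 1] → 53
+3 tail pad (align 8)
size 56, align 8
array of 24: 24 × 56 = 1344

1344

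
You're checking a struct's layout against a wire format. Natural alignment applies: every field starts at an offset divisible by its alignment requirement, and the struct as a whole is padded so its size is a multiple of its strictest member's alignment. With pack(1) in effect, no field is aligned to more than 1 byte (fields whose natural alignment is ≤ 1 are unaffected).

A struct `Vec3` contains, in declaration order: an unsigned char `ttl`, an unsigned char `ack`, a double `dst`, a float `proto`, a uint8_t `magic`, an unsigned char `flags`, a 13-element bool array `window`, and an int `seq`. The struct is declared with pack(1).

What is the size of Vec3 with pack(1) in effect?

@0: ttl [1B, align 1] → 1
@1: ack [1B, align 1] → 2
@2: dst [8B, align 1] → 10
@10: proto [4B, align 1] → 14
@14: magic [1B, align 1] → 15
@15: flags [1B, align 1] → 16
@16: window [13B, align 1] → 29
@29: seq [4B, align 1] → 33
size 33, align 1

33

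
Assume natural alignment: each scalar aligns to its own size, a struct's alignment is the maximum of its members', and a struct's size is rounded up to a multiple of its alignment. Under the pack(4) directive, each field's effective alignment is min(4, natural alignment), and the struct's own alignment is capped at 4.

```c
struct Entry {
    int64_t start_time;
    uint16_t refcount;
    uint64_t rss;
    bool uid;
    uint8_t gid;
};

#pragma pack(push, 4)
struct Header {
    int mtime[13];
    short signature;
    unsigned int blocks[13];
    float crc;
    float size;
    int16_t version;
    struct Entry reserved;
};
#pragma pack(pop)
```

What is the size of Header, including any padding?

Entry: 0..8  start_time  (8B, 8-aligned); 8..10  refcount  (2B, 2-aligned); 10..16  -- padding (6B); 16..24  rss  (8B, 8-aligned); 24..25  uid  (1B, 1-aligned); 25..26  gid  (1B, 1-aligned); 26..32  -- tail padding (6B); sizeof = 32, alignof = 8
0..52  mtime  (52B, 4-aligned)
52..54  signature  (2B, 2-aligned)
54..56  -- padding (2B)
56..108  blocks  (52B, 4-aligned)
108..112  crc  (4B, 4-aligned)
112..116  size  (4B, 4-aligned)
116..118  version  (2B, 2-aligned)
118..120  -- padding (2B)
120..152  reserved  (32B, 4-aligned)
sizeof = 152, alignof = 4

152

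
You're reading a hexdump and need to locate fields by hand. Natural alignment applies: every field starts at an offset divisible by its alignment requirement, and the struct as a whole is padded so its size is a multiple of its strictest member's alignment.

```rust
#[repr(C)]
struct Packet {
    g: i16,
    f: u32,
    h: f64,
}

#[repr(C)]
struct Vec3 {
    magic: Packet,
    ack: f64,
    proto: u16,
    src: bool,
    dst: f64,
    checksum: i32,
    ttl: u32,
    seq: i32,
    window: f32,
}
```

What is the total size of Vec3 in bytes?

56 bytes

Packet: @0: g [2B, align 2] → 2; +2 pad (align 4); @4: f [4B, align 4] → 8; @8: h [8B, align 8] → 16; size 16, align 8
@0: magic [16B, align 8] → 16
@16: ack [8B, align 8] → 24
@24: proto [2B, align 2] → 26
@26: src [1B, align 1] → 27
+5 pad (align 8)
@32: dst [8B, align 8] → 40
@40: checksum [4B, align 4] → 44
@44: ttl [4B, align 4] → 48
@48: seq [4B, align 4] → 52
@52: window [4B, align 4] → 56
size 56, align 8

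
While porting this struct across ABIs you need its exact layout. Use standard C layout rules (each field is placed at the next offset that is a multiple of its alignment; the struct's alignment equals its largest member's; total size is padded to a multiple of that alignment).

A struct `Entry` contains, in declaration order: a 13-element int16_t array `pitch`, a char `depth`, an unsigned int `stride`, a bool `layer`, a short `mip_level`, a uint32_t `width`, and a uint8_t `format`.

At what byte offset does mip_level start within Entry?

pitch at 0 (size 26, align 2) → ends 26
depth at 26 (size 1, align 1) → ends 27
pad 1 to align 4 for stride
stride at 28 (size 4, align 4) → ends 32
layer at 32 (size 1, align 1) → ends 33
pad 1 to align 2 for mip_level
mip_level at 34 (size 2, align 2) → ends 36

34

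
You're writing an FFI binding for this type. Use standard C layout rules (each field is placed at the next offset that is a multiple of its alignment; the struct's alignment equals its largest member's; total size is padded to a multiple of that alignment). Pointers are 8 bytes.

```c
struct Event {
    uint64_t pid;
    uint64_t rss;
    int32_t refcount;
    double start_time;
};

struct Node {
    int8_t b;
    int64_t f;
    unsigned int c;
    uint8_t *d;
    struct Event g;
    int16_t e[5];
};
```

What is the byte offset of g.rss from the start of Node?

40

Event: pid at 0 (size 8, align 8) → ends 8; rss at 8 (size 8, align 8) → ends 16; refcount at 16 (size 4, align 4) → ends 20; pad 4 to align 8 for start_time; start_time at 24 (size 8, align 8) → ends 32; total 32 bytes, alignment 8
b at 0 (size 1, align 1) → ends 1
pad 7 to align 8 for f
f at 8 (size 8, align 8) → ends 16
c at 16 (size 4, align 4) → ends 20
pad 4 to align 8 for d
d at 24 (size 8, align 8) → ends 32
g at 32 (size 32, align 8) → ends 64
within Event: rss at 8
32 + 8 = 40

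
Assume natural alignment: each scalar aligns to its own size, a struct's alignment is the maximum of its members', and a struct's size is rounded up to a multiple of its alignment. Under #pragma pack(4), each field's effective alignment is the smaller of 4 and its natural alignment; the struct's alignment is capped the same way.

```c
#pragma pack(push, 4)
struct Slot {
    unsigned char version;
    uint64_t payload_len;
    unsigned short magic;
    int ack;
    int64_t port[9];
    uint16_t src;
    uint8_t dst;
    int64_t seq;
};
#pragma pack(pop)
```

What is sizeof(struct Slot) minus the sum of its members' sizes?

6

version at 0 (size 1, align 1) → ends 1
pad 3 to align 4 for payload_len
payload_len at 4 (size 8, align 4) → ends 12
magic at 12 (size 2, align 2) → ends 14
pad 2 to align 4 for ack
ack at 16 (size 4, align 4) → ends 20
port at 20 (size 72, align 4) → ends 92
src at 92 (size 2, align 2) → ends 94
dst at 94 (size 1, align 1) → ends 95
pad 1 to align 4 for seq
seq at 96 (size 8, align 4) → ends 104
total 104 bytes, alignment 4
data bytes 98, size 104 → padding 6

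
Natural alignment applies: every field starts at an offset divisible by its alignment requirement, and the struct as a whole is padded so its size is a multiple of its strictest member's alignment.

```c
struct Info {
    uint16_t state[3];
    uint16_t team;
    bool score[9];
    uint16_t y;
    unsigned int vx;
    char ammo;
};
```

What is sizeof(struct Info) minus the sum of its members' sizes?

0..6  state  (6B, 2-aligned)
6..8  team  (2B, 2-aligned)
8..17  score  (9B, 1-aligned)
17..18  -- padding (1B)
18..20  y  (2B, 2-aligned)
20..24  vx  (4B, 4-aligned)
24..25  ammo  (1B, 1-aligned)
25..28  -- tail padding (3B)
sizeof = 28, alignof = 4
data bytes 24, size 28 → padding 4

4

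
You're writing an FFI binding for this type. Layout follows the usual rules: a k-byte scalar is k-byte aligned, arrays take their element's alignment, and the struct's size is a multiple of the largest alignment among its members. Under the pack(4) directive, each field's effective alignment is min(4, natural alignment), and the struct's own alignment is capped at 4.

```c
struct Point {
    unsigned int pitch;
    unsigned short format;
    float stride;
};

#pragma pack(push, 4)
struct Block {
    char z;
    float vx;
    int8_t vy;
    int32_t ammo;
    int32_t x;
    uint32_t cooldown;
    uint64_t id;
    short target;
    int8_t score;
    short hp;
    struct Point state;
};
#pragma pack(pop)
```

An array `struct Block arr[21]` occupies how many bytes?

1092

Point: @0: pitch [4B, align 4] → 4; @4: format [2B, align 2] → 6; +2 pad (align 4); @8: stride [4B, align 4] → 12; size 12, align 4
@0: z [1B, align 1] → 1
+3 pad (align 4)
@4: vx [4B, align 4] → 8
@8: vy [1B, align 1] → 9
+3 pad (align 4)
@12: ammo [4B, align 4] → 16
@16: x [4B, align 4] → 20
@20: cooldown [4B, align 4] → 24
@24: id [8B, align 4] → 32
@32: target [2B, align 2] → 34
@34: score [1B, align 1] → 35
+1 pad (align 2)
@36: hp [2B, align 2] → 38
+2 pad (align 4)
@40: state [12B, align 4] → 52
size 52, align 4
array of 21: 21 × 52 = 1092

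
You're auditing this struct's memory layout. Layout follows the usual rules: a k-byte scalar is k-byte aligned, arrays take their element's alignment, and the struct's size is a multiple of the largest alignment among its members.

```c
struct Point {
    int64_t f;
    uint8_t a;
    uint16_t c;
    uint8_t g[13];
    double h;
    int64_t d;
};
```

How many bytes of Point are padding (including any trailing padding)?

0..8  f  (8B, 8-aligned)
8..9  a  (1B, 1-aligned)
9..10  -- padding (1B)
10..12  c  (2B, 2-aligned)
12..25  g  (13B, 1-aligned)
25..32  -- padding (7B)
32..40  h  (8B, 8-aligned)
40..48  d  (8B, 8-aligned)
sizeof = 48, alignof = 8
data bytes 40, size 48 → padding 8

8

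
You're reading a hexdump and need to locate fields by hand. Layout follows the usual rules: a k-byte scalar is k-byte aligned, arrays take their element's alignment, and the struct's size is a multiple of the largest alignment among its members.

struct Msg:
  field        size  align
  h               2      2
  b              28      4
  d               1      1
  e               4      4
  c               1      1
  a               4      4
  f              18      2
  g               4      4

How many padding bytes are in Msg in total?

0..2  h  (2B, 2-aligned)
2..4  -- padding (2B)
4..32  b  (28B, 4-aligned)
32..33  d  (1B, 1-aligned)
33..36  -- padding (3B)
36..40  e  (4B, 4-aligned)
40..41  c  (1B, 1-aligned)
41..44  -- padding (3B)
44..48  a  (4B, 4-aligned)
48..66  f  (18B, 2-aligned)
66..68  -- padding (2B)
68..72  g  (4B, 4-aligned)
sizeof = 72, alignof = 4
data bytes 62, size 72 → padding 10

10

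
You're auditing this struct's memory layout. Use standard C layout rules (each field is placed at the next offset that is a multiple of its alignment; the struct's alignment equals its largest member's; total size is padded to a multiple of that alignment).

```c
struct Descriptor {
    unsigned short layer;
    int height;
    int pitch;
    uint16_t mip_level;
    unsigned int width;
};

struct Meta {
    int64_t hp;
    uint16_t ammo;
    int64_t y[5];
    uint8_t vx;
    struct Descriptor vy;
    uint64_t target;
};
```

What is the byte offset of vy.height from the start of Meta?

64

Descriptor: 0..2  layer  (2B, 2-aligned); 2..4  -- padding (2B); 4..8  height  (4B, 4-aligned); 8..12  pitch  (4B, 4-aligned); 12..14  mip_level  (2B, 2-aligned); 14..16  -- padding (2B); 16..20  width  (4B, 4-aligned); sizeof = 20, alignof = 4
0..8  hp  (8B, 8-aligned)
8..10  ammo  (2B, 2-aligned)
10..16  -- padding (6B)
16..56  y  (40B, 8-aligned)
56..57  vx  (1B, 1-aligned)
57..60  -- padding (3B)
60..80  vy  (20B, 4-aligned)
within Descriptor: height at 4
60 + 4 = 64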